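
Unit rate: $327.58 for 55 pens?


Unit rate = total / quantity
= 327.58 / 55
= $5.96 per unit

$5.96 per unit


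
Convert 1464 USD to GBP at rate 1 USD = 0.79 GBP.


Amount × rate = 1464 × 0.79
= 1156.56 GBP

1156.56 GBP


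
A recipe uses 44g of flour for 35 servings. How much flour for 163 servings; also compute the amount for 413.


Direct proportion: y/x = constant
k = 44/35 ≈ 1.2571
y at x=163: k × 163 = 44 × 163 / 35 = 7172/35 ≈ 204.91
y at x=413: k × 413 = 44 × 413 / 35 = 18172/35 = 519.20
= 204.91 and 519.20

204.91 and 519.20


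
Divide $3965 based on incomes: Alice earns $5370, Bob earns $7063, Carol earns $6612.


Total income = 5370 + 7063 + 6612 = $19045
Alice: $3965 × 5370/19045 = $1117.99
Bob: $3965 × 7063/19045 = $1470.45
Carol: $3965 × 6612/19045 = $1376.56
= Alice: $1117.99, Bob: $1470.45, Carol: $1376.56

Alice: $1117.99, Bob: $1470.45, Carol: $1376.56


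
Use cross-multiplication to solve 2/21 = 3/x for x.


Cross multiply: 2 × x = 21 × 3
2x = 63
x = 63 / 2
= 31.50

31.50


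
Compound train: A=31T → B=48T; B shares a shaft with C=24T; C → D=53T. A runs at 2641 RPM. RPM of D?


Stage 1: RPM_B = RPM_A × t_A/t_B = 2641 × 31/48 = 81871/48 ≈ 1705.65
B and C share a shaft → RPM_C = RPM_B
Stage 2: RPM_D = RPM_C × t_C/t_D = RPM_A × (t_A×t_C)/(t_B×t_D)
Overall ratio = (31×24)/(48×53) = 744/2544
RPM_D = 2641 × 744/2544 = 1964904/2544
≈ 772.37 RPM

772.37 RPM


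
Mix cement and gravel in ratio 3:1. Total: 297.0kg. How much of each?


Total parts = 3 + 1 = 4
cement: 297.0 × 3/4 = 222.8kg
gravel: 297.0 × 1/4 = 74.3kg
= 222.8kg and 74.3kg

222.8kg and 74.3kg


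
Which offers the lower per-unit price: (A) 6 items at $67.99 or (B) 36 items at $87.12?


Deal A: $67.99/6 = $11.3317/unit
Deal B: $87.12/36 = $2.4200/unit
B is cheaper per unit
= Deal B

Deal B


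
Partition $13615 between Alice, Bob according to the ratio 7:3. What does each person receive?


Total parts = 7 + 3 = 10
Alice: 13615 × 7/10 = 9530.50
Bob: 13615 × 3/10 = 4084.50
= Alice: $9530.50, Bob: $4084.50

Alice: $9530.50, Bob: $4084.50


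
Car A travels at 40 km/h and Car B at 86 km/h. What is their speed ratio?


Ratio = 40:86
GCD = 2
Simplified = 20:43
Time ratio (same distance) = 43:20
Speed ratio = 20:43

20:43


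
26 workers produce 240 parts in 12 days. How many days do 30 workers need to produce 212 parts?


Days ∝ work / workers, so d₂ = d₁ × (m₁/m₂) × (w₂/w₁)
Workers factor (inverse): 26/30 ≈ 0.8667
Work factor (direct): 212/240 ≈ 0.8833
d₂ = 12 × 26/30 × 212/240 = (12 × 26 × 212) / (30 × 240) = 66144/7200
≈ 9.19 days

9.19 days


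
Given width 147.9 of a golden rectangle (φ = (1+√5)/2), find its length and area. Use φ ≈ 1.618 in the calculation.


φ = (1 + √5) / 2 ≈ 1.618
Length = width × φ = 147.9 × 1.618 = 239.3022
≈ 239.30
Area = width × length = 147.9 × 239.3022 = 35392.79538 ≈ 35392.80
= Length: 239.30, Area: 35392.80

Length: 239.30, Area: 35392.80


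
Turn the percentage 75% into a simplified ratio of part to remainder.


75% means 75 parts out of 100; remainder = 25
Part : remainder = 75:25
GCD = 25
= 3:1

3:1


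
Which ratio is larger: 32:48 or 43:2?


32/48 = 0.6667
43/2 = 21.5000
0.6667 < 21.5000, so 32:48 is less
= 43:2

43:2


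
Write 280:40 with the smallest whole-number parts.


GCD(280, 40) = 40
280/40 : 40/40
= 7:1

7:1


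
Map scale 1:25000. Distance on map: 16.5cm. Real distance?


Real distance = map distance × scale
= 16.5cm × 25000
= 412500 cm = 4125.0 m
= 4.125 km

4.125 km


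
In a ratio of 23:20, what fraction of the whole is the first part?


Total parts = 23 + 20 = 43
First part: 23/43 = 23/43
= 23/43

23/43


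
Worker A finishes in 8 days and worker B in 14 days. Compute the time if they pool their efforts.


Rate of A = 1/8 per day
Rate of B = 1/14 per day
Combined rate = 1/8 + 1/14 = 22/112 ≈ 0.1964 per day
Days = 1 / combined rate = 112/22
≈ 5.09 days

5.09 days


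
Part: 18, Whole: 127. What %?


Percentage = (part / whole) × 100
= (18 / 127) × 100
≈ 14.17%

14.17%


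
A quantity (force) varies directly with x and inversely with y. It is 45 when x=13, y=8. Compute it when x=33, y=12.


z = k·x/y
Solve for k using the known point: k = z·y/x = 45×8/13 = 360/13 ≈ 27.6923
Now evaluate at x=33, y=12:
z = k × 33 / 12 = (360 × 33) / (13 × 12) = 11880/156
≈ 76.1538

76.1538


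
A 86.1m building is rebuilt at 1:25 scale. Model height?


Model size = real / scale
= 86.1 / 25
= 3.4440 m

3.4440 m


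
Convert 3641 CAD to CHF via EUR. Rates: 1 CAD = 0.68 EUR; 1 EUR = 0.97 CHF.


Step 1: 3641 CAD × 0.68 = 2475.88 EUR
Step 2: 2475.88 EUR × 0.97 = 2401.60 CHF
Implied rate CAD→CHF = 0.68 × 0.97 = 0.6596
= 2401.60 CHF

2401.60 CHF


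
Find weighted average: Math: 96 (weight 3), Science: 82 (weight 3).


Numerator = 96×3 + 82×3
= 288 + 246
= 534
Total weight = 6
Weighted avg = 534/6
= 89.00

89.00


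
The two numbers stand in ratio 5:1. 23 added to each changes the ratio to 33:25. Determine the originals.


Let A = 5k, B = 1k.
(5k + 23) / (1k + 23) = 33/25
Cross-multiply: 25(5k + 23) = 33(1k + 23)
125k + 575 = 33k + 759
125k - 33k = 759 - 575
92k = 184
k = 184/92 = 2
A = 5×2 = 10, B = 1×2 = 2
= A = 10, B = 2

A = 10, B = 2


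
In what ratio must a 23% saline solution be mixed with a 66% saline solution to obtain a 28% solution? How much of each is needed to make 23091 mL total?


Let x parts of 23% mix with y parts of 66%.
23x + 66y = 28(x + y)
23x + 66y = 28x + 28y
x(23 - 28) = y(28 - 66)
x/y = (66 - 28)/(28 - 23) = 38/5
Simplify: 38:5
Total parts = 43; one part = 23091/43 = 537.00 mL
23% solution: 38×537.00 = 20406.00 mL
66% solution: 5×537.00 = 2685.00 mL
= ratio 38:5; 20406.00 mL and 2685.00 mL

ratio 38:5; 20406.00 mL and 2685.00 mL


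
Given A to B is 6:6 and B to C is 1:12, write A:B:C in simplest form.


Match B: multiply A:B by 1 → 6:6
Multiply B:C by 6 → 6:72
Combined: 6:6:72
GCD = 6
= 1:1:12

1:1:12


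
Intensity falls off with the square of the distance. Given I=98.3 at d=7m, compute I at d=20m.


I₁d₁² = I₂d₂²
I₂ = I₁ × (d₁/d₂)²
= 98.3 × (7/20)²
= 98.3 × 49/400
= 4816.7/400
≈ 12.0418

12.0418


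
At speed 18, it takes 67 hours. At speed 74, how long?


Inverse proportion: x × y = constant
k = 18 × 67 = 1206
y₂ = k / 74 = 1206 / 74
= 16.30

16.30


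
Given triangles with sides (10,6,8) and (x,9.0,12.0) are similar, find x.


Scale factor = 9.0/6 = 1.5
Missing side = 10 × 1.5
= 15.0

15.0


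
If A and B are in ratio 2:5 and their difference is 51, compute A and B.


Let A = 2k, B = 5k.
5k - 2k = 51
3k = 51 → k = 51/3 = 17
A = 2×17 = 34, B = 5×17 = 85
= A = 34, B = 85

A = 34, B = 85


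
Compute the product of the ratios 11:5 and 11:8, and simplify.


Compound ratio = (11×11) : (5×8)
= 121:40
GCD = 1
= 121:40

121:40


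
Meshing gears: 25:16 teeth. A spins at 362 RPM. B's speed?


Gear ratio = 25:16 = 25:16
RPM_B = RPM_A × (teeth_A / teeth_B)
= 362 × (25/16)
= 565.6 RPM

565.6 RPM


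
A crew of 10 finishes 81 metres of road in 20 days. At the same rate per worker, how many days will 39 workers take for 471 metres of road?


Days ∝ work / workers, so d₂ = d₁ × (m₁/m₂) × (w₂/w₁)
Workers factor (inverse): 10/39 ≈ 0.2564
Work factor (direct): 471/81 ≈ 5.8148
d₂ = 20 × 10/39 × 471/81 = (20 × 10 × 471) / (39 × 81) = 94200/3159
≈ 29.82 days

29.82 days


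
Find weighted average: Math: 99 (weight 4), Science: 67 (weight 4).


Numerator = 99×4 + 67×4
= 396 + 268
= 664
Total weight = 8
Weighted avg = 664/8
= 83.00

83.00


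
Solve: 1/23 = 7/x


Cross multiply: 1 × x = 23 × 7
1x = 161
x = 161 / 1
= 161.00

161.00


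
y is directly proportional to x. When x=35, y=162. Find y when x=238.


Direct proportion: y/x = constant
k = 162/35 ≈ 4.6286
y₂ = k × 238 = 162 × 238 / 35 = 38556/35
= 1101.60

1101.60


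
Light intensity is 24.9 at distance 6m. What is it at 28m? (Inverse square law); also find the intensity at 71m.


I₁d₁² = I₂d₂²
I at 28m = 24.9 × (6/28)² = 24.9 × 36/784 = 896.4/784 ≈ 1.1434
I at 71m = 24.9 × (6/71)² = 24.9 × 36/5041 = 896.4/5041 ≈ 0.1778
= 1.1434 and 0.1778

1.1434 and 0.1778


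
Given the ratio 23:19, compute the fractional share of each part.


Total parts = 23 + 19 = 42
First part: 23/42 = 23/42
Second part: 19/42 = 19/42
= 23/42 and 19/42

23/42 and 19/42


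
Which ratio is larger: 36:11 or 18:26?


36/11 = 3.2727
18/26 = 0.6923
3.2727 > 0.6923, so 36:11 is greater
= 36:11

36:11


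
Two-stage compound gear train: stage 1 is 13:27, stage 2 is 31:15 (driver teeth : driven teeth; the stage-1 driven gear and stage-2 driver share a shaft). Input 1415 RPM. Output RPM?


Stage 1: RPM_B = RPM_A × t_A/t_B = 1415 × 13/27 = 18395/27 ≈ 681.30
B and C share a shaft → RPM_C = RPM_B
Stage 2: RPM_D = RPM_C × t_C/t_D = RPM_A × (t_A×t_C)/(t_B×t_D)
Overall ratio = (13×31)/(27×15) = 403/405
RPM_D = 1415 × 403/405 = 570245/405
≈ 1408.01 RPM

1408.01 RPM


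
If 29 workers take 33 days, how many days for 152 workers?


Inverse proportion: x × y = constant
k = 29 × 33 = 957
y₂ = k / 152 = 957 / 152
= 6.30

6.30


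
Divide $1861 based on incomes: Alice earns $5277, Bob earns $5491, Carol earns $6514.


Total income = 5277 + 5491 + 6514 = $17282
Alice: $1861 × 5277/17282 = $568.25
Bob: $1861 × 5491/17282 = $591.29
Carol: $1861 × 6514/17282 = $701.46
= Alice: $568.25, Bob: $591.29, Carol: $701.46

Alice: $568.25, Bob: $591.29, Carol: $701.46


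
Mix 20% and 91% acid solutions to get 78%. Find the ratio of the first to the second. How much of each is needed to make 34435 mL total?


Let x parts of 20% mix with y parts of 91%.
20x + 91y = 78(x + y)
20x + 91y = 78x + 78y
x(20 - 78) = y(78 - 91)
x/y = (91 - 78)/(78 - 20) = 13/58
Simplify: 13:58
Total parts = 71; one part = 34435/71 = 485.00 mL
20% solution: 13×485.00 = 6305.00 mL
91% solution: 58×485.00 = 28130.00 mL
= ratio 13:58; 6305.00 mL and 28130.00 mL

ratio 13:58; 6305.00 mL and 28130.00 mL


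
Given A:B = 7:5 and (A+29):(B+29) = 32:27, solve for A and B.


Let A = 7k, B = 5k.
(7k + 29) / (5k + 29) = 32/27
Cross-multiply: 27(7k + 29) = 32(5k + 29)
189k + 783 = 160k + 928
189k - 160k = 928 - 783
29k = 145
k = 145/29 = 5
A = 7×5 = 35, B = 5×5 = 25
= A = 35, B = 25

A = 35, B = 25


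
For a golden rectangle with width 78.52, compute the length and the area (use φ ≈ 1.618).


φ = (1 + √5) / 2 ≈ 1.618
Length = width × φ = 78.52 × 1.618 = 127.04536
≈ 127.05
Area = width × length = 78.52 × 127.04536 = 9975.6016672 ≈ 9975.60
= Length: 127.05, Area: 9975.60

Length: 127.05, Area: 9975.60


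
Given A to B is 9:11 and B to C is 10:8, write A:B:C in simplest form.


Match B: multiply A:B by 10 → 90:110
Multiply B:C by 11 → 110:88
Combined: 90:110:88
GCD = 2
= 45:55:44

45:55:44


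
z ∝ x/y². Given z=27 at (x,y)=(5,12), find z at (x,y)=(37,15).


z = k·x/y²
Solve for k using the known point: k = z·y²/x = 27×144/5 = 3888/5 = 777.6000
Now evaluate at x=37, y=15:
z = k × 37 / 225 = (3888 × 37) / (5 × 225) = 143856/1125
= 127.8720

127.8720


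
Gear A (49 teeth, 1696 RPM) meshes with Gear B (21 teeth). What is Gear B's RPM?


Gear ratio = 49:21 = 7:3
RPM_B = RPM_A × (teeth_A / teeth_B)
= 1696 × (49/21)
= 3957.3 RPM

3957.3 RPM


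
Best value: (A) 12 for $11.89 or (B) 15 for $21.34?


Deal A: $11.89/12 = $0.9908/unit
Deal B: $21.34/15 = $1.4227/unit
A is cheaper per unit
= Deal A

Deal A


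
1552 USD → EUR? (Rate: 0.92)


Amount × rate = 1552 × 0.92
= 1427.84 EUR

1427.84 EUR


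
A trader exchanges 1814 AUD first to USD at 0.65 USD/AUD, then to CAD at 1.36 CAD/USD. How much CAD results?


Step 1: 1814 AUD × 0.65 = 1179.10 USD
Step 2: 1179.10 USD × 1.36 = 1603.58 CAD
Implied rate AUD→CAD = 0.65 × 1.36 = 0.8840
= 1603.58 CAD

1603.58 CAD


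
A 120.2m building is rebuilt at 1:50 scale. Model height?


Model size = real / scale
= 120.2 / 50
= 2.4040 m

2.4040 m


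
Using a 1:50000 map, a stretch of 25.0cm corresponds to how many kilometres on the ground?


Real distance = map distance × scale
= 25.0cm × 50000
= 1250000 cm = 12500.0 m
= 12.500 km

12.500 km


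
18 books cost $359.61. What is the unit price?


Unit rate = total / quantity
= 359.61 / 18
= $19.98 per unit

$19.98 per unit


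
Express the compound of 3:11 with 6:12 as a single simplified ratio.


Compound ratio = (3×6) : (11×12)
= 18:132
GCD = 6
= 3:22

3:22


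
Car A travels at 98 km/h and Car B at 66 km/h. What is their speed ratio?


Ratio = 98:66
GCD = 2
Simplified = 49:33
Time ratio (same distance) = 33:49
Speed ratio = 49:33

49:33


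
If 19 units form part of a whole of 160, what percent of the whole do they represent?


Percentage = (part / whole) × 100
= (19 / 160) × 100
≈ 11.88%

11.88%


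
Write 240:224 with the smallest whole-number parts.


GCD(240, 224) = 16
240/16 : 224/16
= 15:14

15:14


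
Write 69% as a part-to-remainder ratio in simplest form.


69% means 69 parts out of 100; remainder = 31
Part : remainder = 69:31
GCD = 1
= 69:31

69:31


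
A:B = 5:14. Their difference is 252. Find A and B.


Let A = 5k, B = 14k.
14k - 5k = 252
9k = 252 → k = 252/9 = 28
A = 5×28 = 140, B = 14×28 = 392
= A = 140, B = 392

A = 140, B = 392


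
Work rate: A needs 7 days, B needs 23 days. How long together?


Rate of A = 1/7 per day
Rate of B = 1/23 per day
Combined rate = 1/7 + 1/23 = 30/161 ≈ 0.1863 per day
Days = 1 / combined rate = 161/30
≈ 5.37 days

5.37 days


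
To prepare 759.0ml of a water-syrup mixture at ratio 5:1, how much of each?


Total parts = 5 + 1 = 6
water: 759.0 × 5/6 = 632.5ml
syrup: 759.0 × 1/6 = 126.5ml
= 632.5ml and 126.5ml

632.5ml and 126.5ml


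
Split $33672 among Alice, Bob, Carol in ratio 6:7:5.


Total parts = 6 + 7 + 5 = 18
Alice: 33672 × 6/18 = 11224.00
Bob: 33672 × 7/18 = 13094.67
Carol: 33672 × 5/18 = 9353.33
= Alice: $11224.00, Bob: $13094.67, Carol: $9353.33

Alice: $11224.00, Bob: $13094.67, Carol: $9353.33


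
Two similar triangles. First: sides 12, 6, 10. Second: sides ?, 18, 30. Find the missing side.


Scale factor = 18/6 = 3
Missing side = 12 × 3
= 36.0

36.0


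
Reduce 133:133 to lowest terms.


GCD(133, 133) = 133
133/133 : 133/133
= 1:1

1:1


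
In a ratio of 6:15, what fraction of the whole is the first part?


Total parts = 6 + 15 = 21
First part: 6/21 = 2/7
= 2/7

2/7


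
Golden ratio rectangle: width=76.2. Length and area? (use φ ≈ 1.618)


φ = (1 + √5) / 2 ≈ 1.618
Length = width × φ = 76.2 × 1.618 = 123.2916
≈ 123.29
Area = width × length = 76.2 × 123.2916 = 9394.81992 ≈ 9394.82
= Length: 123.29, Area: 9394.82

Length: 123.29, Area: 9394.82


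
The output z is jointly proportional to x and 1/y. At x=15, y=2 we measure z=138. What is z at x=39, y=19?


z = k·x/y
Solve for k using the known point: k = z·y/x = 138×2/15 = 276/15 = 18.4000
Now evaluate at x=39, y=19:
z = k × 39 / 19 = (276 × 39) / (15 × 19) = 10764/285
≈ 37.7684

37.7684


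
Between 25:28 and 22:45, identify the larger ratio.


25/28 = 0.8929
22/45 = 0.4889
0.8929 > 0.4889, so 25:28 is greater
= 25:28

25:28


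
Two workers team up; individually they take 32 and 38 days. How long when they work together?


Rate of A = 1/32 per day
Rate of B = 1/38 per day
Combined rate = 1/32 + 1/38 = 70/1216 ≈ 0.0576 per day
Days = 1 / combined rate = 1216/70
≈ 17.37 days

17.37 days


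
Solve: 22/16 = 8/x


Cross multiply: 22 × x = 16 × 8
22x = 128
x = 128 / 22
= 5.82

5.82


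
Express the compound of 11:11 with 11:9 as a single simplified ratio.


Compound ratio = (11×11) : (11×9)
= 121:99
GCD = 11
= 11:9

11:9


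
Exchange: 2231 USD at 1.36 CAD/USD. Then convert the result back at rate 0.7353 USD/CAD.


Amount × rate = 2231 × 1.36 = 3034.16 CAD
Round-trip: 3034.16 × 0.7353 = 2231.02 USD
= 3034.16 CAD, then 2231.02 USD

3034.16 CAD, then 2231.02 USD


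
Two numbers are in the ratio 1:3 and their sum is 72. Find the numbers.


Let A = 1k, B = 3k.
1k + 3k = 72
4k = 72 → k = 72/4 = 18
A = 1×18 = 18, B = 3×18 = 54
= A = 18, B = 54

A = 18, B = 54


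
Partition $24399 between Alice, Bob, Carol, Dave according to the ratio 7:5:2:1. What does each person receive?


Total parts = 7 + 5 + 2 + 1 = 15
Alice: 24399 × 7/15 = 11386.20
Bob: 24399 × 5/15 = 8133.00
Carol: 24399 × 2/15 = 3253.20
Dave: 24399 × 1/15 = 1626.60
= Alice: $11386.20, Bob: $8133.00, Carol: $3253.20, Dave: $1626.60

Alice: $11386.20, Bob: $8133.00, Carol: $3253.20, Dave: $1626.60


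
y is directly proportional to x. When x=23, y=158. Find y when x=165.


Direct proportion: y/x = constant
k = 158/23 ≈ 6.8696
y₂ = k × 165 = 158 × 165 / 23 = 26070/23
≈ 1133.48

1133.48


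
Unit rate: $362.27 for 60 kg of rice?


Unit rate = total / quantity
= 362.27 / 60
= $6.04 per unit

$6.04 per unit


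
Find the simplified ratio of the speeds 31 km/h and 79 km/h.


Ratio = 31:79
GCD = 1
Simplified = 31:79
Time ratio (same distance) = 79:31
Speed ratio = 31:79

31:79


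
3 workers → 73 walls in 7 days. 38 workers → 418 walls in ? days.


Days ∝ work / workers, so d₂ = d₁ × (m₁/m₂) × (w₂/w₁)
Workers factor (inverse): 3/38 ≈ 0.0789
Work factor (direct): 418/73 ≈ 5.7260
d₂ = 7 × 3/38 × 418/73 = (7 × 3 × 418) / (38 × 73) = 8778/2774
≈ 3.16 days

3.16 days


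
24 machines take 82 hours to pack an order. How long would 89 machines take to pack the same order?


Inverse proportion: x × y = constant
k = 24 × 82 = 1968
y₂ = k / 89 = 1968 / 89
= 22.11

22.11


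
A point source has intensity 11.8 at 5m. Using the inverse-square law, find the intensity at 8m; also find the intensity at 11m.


I₁d₁² = I₂d₂²
I at 8m = 11.8 × (5/8)² = 11.8 × 25/64 = 295/64 ≈ 4.6094
I at 11m = 11.8 × (5/11)² = 11.8 × 25/121 = 295/121 ≈ 2.4380
= 4.6094 and 2.4380

4.6094 and 2.4380


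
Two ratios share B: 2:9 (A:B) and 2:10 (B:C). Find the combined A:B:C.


Match B: multiply A:B by 2 → 4:18
Multiply B:C by 9 → 18:90
Combined: 4:18:90
GCD = 2
= 2:9:45

2:9:45


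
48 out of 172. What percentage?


Percentage = (part / whole) × 100
= (48 / 172) × 100
≈ 27.91%

27.91%


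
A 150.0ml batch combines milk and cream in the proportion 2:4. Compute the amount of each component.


Total parts = 2 + 4 = 6
milk: 150.0 × 2/6 = 50.0ml
cream: 150.0 × 4/6 = 100.0ml
= 50.0ml and 100.0ml

50.0ml and 100.0ml


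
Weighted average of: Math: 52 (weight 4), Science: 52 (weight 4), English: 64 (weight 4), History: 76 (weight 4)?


Numerator = 52×4 + 52×4 + 64×4 + 76×4
= 208 + 208 + 256 + 304
= 976
Total weight = 16
Weighted avg = 976/16
= 61.00

61.00


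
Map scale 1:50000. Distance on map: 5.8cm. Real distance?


Real distance = map distance × scale
= 5.8cm × 50000
= 290000 cm = 2900.0 m
= 2.900 km

2.900 km


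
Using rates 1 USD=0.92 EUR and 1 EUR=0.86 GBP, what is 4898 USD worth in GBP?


Step 1: 4898 USD × 0.92 = 4506.16 EUR
Step 2: 4506.16 EUR × 0.86 = 3875.30 GBP
Implied rate USD→GBP = 0.92 × 0.86 = 0.7912
= 3875.30 GBP

3875.30 GBP


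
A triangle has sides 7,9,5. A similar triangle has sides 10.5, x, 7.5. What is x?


Scale factor = 10.5/7 = 1.5
Missing side = 9 × 1.5
= 13.5

13.5


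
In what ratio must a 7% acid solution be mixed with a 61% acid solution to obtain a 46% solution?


Let x parts of 7% mix with y parts of 61%.
7x + 61y = 46(x + y)
7x + 61y = 46x + 46y
x(7 - 46) = y(46 - 61)
x/y = (61 - 46)/(46 - 7) = 15/39
Simplify: 5:13
= 5:13

5:13


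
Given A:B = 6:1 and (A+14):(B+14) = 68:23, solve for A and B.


Let A = 6k, B = 1k.
(6k + 14) / (1k + 14) = 68/23
Cross-multiply: 23(6k + 14) = 68(1k + 14)
138k + 322 = 68k + 952
138k - 68k = 952 - 322
70k = 630
k = 630/70 = 9
A = 6×9 = 54, B = 1×9 = 9
= A = 54, B = 9

A = 54, B = 9


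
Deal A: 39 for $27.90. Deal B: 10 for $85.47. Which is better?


Deal A: $27.90/39 = $0.7154/unit
Deal B: $85.47/10 = $8.5470/unit
A is cheaper per unit
= Deal A

Deal A


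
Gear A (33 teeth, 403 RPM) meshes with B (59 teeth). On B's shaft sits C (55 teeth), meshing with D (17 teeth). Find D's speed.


Stage 1: RPM_B = RPM_A × t_A/t_B = 403 × 33/59 = 13299/59 ≈ 225.41
B and C share a shaft → RPM_C = RPM_B
Stage 2: RPM_D = RPM_C × t_C/t_D = RPM_A × (t_A×t_C)/(t_B×t_D)
Overall ratio = (33×55)/(59×17) = 1815/1003
RPM_D = 403 × 1815/1003 = 731445/1003
≈ 729.26 RPM

729.26 RPM


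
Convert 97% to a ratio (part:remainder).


97% means 97 parts out of 100; remainder = 3
Part : remainder = 97:3
GCD = 1
= 97:3

97:3


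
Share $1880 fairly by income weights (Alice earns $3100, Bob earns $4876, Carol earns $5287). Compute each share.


Total income = 3100 + 4876 + 5287 = $13263
Alice: $1880 × 3100/13263 = $439.42
Bob: $1880 × 4876/13263 = $691.16
Carol: $1880 × 5287/13263 = $749.42
= Alice: $439.42, Bob: $691.16, Carol: $749.42

Alice: $439.42, Bob: $691.16, Carol: $749.42


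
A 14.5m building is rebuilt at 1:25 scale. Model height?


Model size = real / scale
= 14.5 / 25
= 0.5800 m

0.5800 m


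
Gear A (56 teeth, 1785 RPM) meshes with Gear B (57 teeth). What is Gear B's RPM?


Gear ratio = 56:57 = 56:57
RPM_B = RPM_A × (teeth_A / teeth_B)
= 1785 × (56/57)
= 1753.7 RPM

1753.7 RPM


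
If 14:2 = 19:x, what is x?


Cross multiply: 14 × x = 2 × 19
14x = 38
x = 38 / 14
= 2.71

2.71


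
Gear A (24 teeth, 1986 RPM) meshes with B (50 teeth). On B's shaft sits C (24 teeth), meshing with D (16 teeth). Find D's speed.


Stage 1: RPM_B = RPM_A × t_A/t_B = 1986 × 24/50 = 47664/50 = 953.28
B and C share a shaft → RPM_C = RPM_B
Stage 2: RPM_D = RPM_C × t_C/t_D = RPM_A × (t_A×t_C)/(t_B×t_D)
Overall ratio = (24×24)/(50×16) = 576/800
RPM_D = 1986 × 576/800 = 1143936/800
= 1429.92 RPM

1429.92 RPM


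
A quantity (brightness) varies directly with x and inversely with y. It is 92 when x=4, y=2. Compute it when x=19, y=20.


z = k·x/y
Solve for k using the known point: k = z·y/x = 92×2/4 = 184/4 = 46.0000
Now evaluate at x=19, y=20:
z = k × 19 / 20 = (184 × 19) / (4 × 20) = 3496/80
= 43.7000

43.7000


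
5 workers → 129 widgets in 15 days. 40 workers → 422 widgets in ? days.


Days ∝ work / workers, so d₂ = d₁ × (m₁/m₂) × (w₂/w₁)
Workers factor (inverse): 5/40 = 0.1250
Work factor (direct): 422/129 ≈ 3.2713
d₂ = 15 × 5/40 × 422/129 = (15 × 5 × 422) / (40 × 129) = 31650/5160
≈ 6.13 days

6.13 days


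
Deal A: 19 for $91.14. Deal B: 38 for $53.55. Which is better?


Deal A: $91.14/19 = $4.7968/unit
Deal B: $53.55/38 = $1.4092/unit
B is cheaper per unit
= Deal B

Deal B


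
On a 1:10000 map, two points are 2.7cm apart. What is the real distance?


Real distance = map distance × scale
= 2.7cm × 10000
= 27000 cm = 270.0 m
= 0.270 km

0.270 km


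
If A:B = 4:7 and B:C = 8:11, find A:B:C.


Match B: multiply A:B by 8 → 32:56
Multiply B:C by 7 → 56:77
Combined: 32:56:77
GCD = 1
= 32:56:77

32:56:77


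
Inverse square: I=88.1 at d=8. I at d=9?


I₁d₁² = I₂d₂²
I₂ = I₁ × (d₁/d₂)²
= 88.1 × (8/9)²
= 88.1 × 64/81
= 5638.4/81
≈ 69.6099

69.6099


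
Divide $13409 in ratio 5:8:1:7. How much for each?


Total parts = 5 + 8 + 1 + 7 = 21
Part 1: 13409 × 5/21 = 3192.62
Part 2: 13409 × 8/21 = 5108.19
Part 3: 13409 × 1/21 = 638.52
Part 4: 13409 × 7/21 = 4469.67
= Part 1: $3192.62, Part 2: $5108.19, Part 3: $638.52, Part 4: $4469.67

Part 1: $3192.62, Part 2: $5108.19, Part 3: $638.52, Part 4: $4469.67


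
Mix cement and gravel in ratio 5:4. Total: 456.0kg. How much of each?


Total parts = 5 + 4 = 9
cement: 456.0 × 5/9 = 253.3kg
gravel: 456.0 × 4/9 = 202.7kg
= 253.3kg and 202.7kg

253.3kg and 202.7kg


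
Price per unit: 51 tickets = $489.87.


Unit rate = total / quantity
= 489.87 / 51
= $9.61 per unit

$9.61 per unit


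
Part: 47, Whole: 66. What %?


Percentage = (part / whole) × 100
= (47 / 66) × 100
≈ 71.21%

71.21%


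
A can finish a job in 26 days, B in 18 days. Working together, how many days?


Rate of A = 1/26 per day
Rate of B = 1/18 per day
Combined rate = 1/26 + 1/18 = 44/468 ≈ 0.0940 per day
Days = 1 / combined rate = 468/44
≈ 10.64 days

10.64 days


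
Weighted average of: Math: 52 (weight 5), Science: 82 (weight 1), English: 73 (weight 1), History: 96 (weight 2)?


Numerator = 52×5 + 82×1 + 73×1 + 96×2
= 260 + 82 + 73 + 192
= 607
Total weight = 9
Weighted avg = 607/9
= 67.44

67.44


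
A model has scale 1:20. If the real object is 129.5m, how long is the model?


Model size = real / scale
= 129.5 / 20
= 6.4750 m

6.4750 m


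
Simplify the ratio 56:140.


GCD(56, 140) = 28
56/28 : 140/28
= 2:5

2:5


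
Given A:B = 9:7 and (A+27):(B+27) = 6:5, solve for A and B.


Let A = 9k, B = 7k.
(9k + 27) / (7k + 27) = 6/5
Cross-multiply: 5(9k + 27) = 6(7k + 27)
45k + 135 = 42k + 162
45k - 42k = 162 - 135
3k = 27
k = 27/3 = 9
A = 9×9 = 81, B = 7×9 = 63
= A = 81, B = 63

A = 81, B = 63


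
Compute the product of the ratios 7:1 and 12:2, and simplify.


Compound ratio = (7×12) : (1×2)
= 84:2
GCD = 2
= 42:1

42:1


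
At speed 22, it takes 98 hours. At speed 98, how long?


Inverse proportion: x × y = constant
k = 22 × 98 = 2156
y₂ = k / 98 = 2156 / 98
= 22.00

22.00


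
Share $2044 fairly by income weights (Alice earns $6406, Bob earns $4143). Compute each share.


Total income = 6406 + 4143 = $10549
Alice: $2044 × 6406/10549 = $1241.24
Bob: $2044 × 4143/10549 = $802.76
= Alice: $1241.24, Bob: $802.76

Alice: $1241.24, Bob: $802.76


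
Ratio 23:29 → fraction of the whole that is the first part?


Total parts = 23 + 29 = 52
First part: 23/52 = 23/52
= 23/52

23/52


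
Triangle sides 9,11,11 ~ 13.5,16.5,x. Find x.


Scale factor = 13.5/9 = 1.5
Missing side = 11 × 1.5
= 16.5

16.5


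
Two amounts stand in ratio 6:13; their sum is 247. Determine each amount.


Let A = 6k, B = 13k.
6k + 13k = 247
19k = 247 → k = 247/19 = 13
A = 6×13 = 78, B = 13×13 = 169
= A = 78, B = 169

A = 78, B = 169


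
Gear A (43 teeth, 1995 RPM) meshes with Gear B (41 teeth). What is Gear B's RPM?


Gear ratio = 43:41 = 43:41
RPM_B = RPM_A × (teeth_A / teeth_B)
= 1995 × (43/41)
= 2092.3 RPM

2092.3 RPM


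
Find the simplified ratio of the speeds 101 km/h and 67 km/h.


Ratio = 101:67
GCD = 1
Simplified = 101:67
Time ratio (same distance) = 67:101
Speed ratio = 101:67

101:67


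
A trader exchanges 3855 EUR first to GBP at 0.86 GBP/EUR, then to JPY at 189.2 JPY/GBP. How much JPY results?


Step 1: 3855 EUR × 0.86 = 3315.30 GBP
Step 2: 3315.30 GBP × 189.2 = 627254.76 JPY
Implied rate EUR→JPY = 0.86 × 189.2 = 162.7120
= 627254.76 JPY

627254.76 JPY


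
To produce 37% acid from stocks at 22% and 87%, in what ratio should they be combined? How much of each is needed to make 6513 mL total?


Let x parts of 22% mix with y parts of 87%.
22x + 87y = 37(x + y)
22x + 87y = 37x + 37y
x(22 - 37) = y(37 - 87)
x/y = (87 - 37)/(37 - 22) = 50/15
Simplify: 10:3
Total parts = 13; one part = 6513/13 = 501.00 mL
22% solution: 10×501.00 = 5010.00 mL
87% solution: 3×501.00 = 1503.00 mL
= ratio 10:3; 5010.00 mL and 1503.00 mL

ratio 10:3; 5010.00 mL and 1503.00 mL


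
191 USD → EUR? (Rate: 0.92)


Amount × rate = 191 × 0.92
= 175.72 EUR

175.72 EUR


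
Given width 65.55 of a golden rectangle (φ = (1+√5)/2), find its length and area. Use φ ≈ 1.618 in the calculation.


φ = (1 + √5) / 2 ≈ 1.618
Length = width × φ = 65.55 × 1.618 = 106.0599
≈ 106.06
Area = width × length = 65.55 × 106.0599 = 6952.226445 ≈ 6952.23
= Length: 106.06, Area: 6952.23

Length: 106.06, Area: 6952.23


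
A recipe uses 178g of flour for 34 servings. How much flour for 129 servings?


Direct proportion: y/x = constant
k = 178/34 ≈ 5.2353
y₂ = k × 129 = 178 × 129 / 34 = 22962/34
≈ 675.35

675.35


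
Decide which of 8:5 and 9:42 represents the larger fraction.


8/5 = 1.6000
9/42 = 0.2143
1.6000 > 0.2143, so 8:5 is greater
= 8:5

8:5


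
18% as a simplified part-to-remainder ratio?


18% means 18 parts out of 100; remainder = 82
Part : remainder = 18:82
GCD = 2
= 9:41

9:41


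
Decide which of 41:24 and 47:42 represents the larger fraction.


41/24 = 1.7083
47/42 = 1.1190
1.7083 > 1.1190, so 41:24 is greater
= 41:24

41:24


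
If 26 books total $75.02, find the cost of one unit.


Unit rate = total / quantity
= 75.02 / 26
= $2.89 per unit

$2.89 per unit


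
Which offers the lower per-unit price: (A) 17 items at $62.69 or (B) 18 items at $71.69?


Deal A: $62.69/17 = $3.6876/unit
Deal B: $71.69/18 = $3.9828/unit
A is cheaper per unit
= Deal A

Deal A


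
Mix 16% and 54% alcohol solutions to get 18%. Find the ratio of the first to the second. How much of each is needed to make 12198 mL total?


Let x parts of 16% mix with y parts of 54%.
16x + 54y = 18(x + y)
16x + 54y = 18x + 18y
x(16 - 18) = y(18 - 54)
x/y = (54 - 18)/(18 - 16) = 36/2
Simplify: 18:1
Total parts = 19; one part = 12198/19 = 642.00 mL
16% solution: 18×642.00 = 11556.00 mL
54% solution: 1×642.00 = 642.00 mL
= ratio 18:1; 11556.00 mL and 642.00 mL

ratio 18:1; 11556.00 mL and 642.00 mL


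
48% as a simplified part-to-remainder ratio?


48% means 48 parts out of 100; remainder = 52
Part : remainder = 48:52
GCD = 4
= 12:13

12:13


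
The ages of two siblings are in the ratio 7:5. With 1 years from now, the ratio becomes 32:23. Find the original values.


Let A = 7k, B = 5k.
(7k + 1) / (5k + 1) = 32/23
Cross-multiply: 23(7k + 1) = 32(5k + 1)
161k + 23 = 160k + 32
161k - 160k = 32 - 23
1k = 9
k = 9/1 = 9
A = 7×9 = 63, B = 5×9 = 45
= A = 63, B = 45

A = 63, B = 45


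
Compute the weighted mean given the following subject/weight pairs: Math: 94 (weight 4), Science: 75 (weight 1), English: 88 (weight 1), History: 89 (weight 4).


Numerator = 94×4 + 75×1 + 88×1 + 89×4
= 376 + 75 + 88 + 356
= 895
Total weight = 10
Weighted avg = 895/10
= 89.50

89.50


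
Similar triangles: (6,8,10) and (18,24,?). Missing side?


Scale factor = 18/6 = 3
Missing side = 10 × 3
= 30.0

30.0


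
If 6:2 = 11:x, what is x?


Cross multiply: 6 × x = 2 × 11
6x = 22
x = 22 / 6
= 3.67

3.67


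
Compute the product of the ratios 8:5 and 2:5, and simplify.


Compound ratio = (8×2) : (5×5)
= 16:25
GCD = 1
= 16:25

16:25


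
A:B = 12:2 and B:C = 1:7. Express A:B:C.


Match B: multiply A:B by 1 → 12:2
Multiply B:C by 2 → 2:14
Combined: 12:2:14
GCD = 2
= 6:1:7

6:1:7


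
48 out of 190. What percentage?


Percentage = (part / whole) × 100
= (48 / 190) × 100
≈ 25.26%

25.26%


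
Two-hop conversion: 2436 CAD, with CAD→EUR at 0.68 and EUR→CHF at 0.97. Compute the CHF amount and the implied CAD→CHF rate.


Step 1: 2436 CAD × 0.68 = 1656.48 EUR
Step 2: 1656.48 EUR × 0.97 = 1606.79 CHF
Implied rate CAD→CHF = 0.68 × 0.97 = 0.6596
= 1606.79 CHF; implied rate 0.6596 CHF/CAD

1606.79 CHF; implied rate 0.6596 CHF/CAD


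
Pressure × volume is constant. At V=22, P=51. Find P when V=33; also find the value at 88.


Inverse proportion: x × y = constant
k = 22 × 51 = 1122
At x=33: k/33 = 34.00
At x=88: k/88 = 12.75
= 34.00 and 12.75

34.00 and 12.75


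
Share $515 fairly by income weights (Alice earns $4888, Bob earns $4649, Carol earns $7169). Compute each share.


Total income = 4888 + 4649 + 7169 = $16706
Alice: $515 × 4888/16706 = $150.68
Bob: $515 × 4649/16706 = $143.32
Carol: $515 × 7169/16706 = $221.00
= Alice: $150.68, Bob: $143.32, Carol: $221.00

Alice: $150.68, Bob: $143.32, Carol: $221.00


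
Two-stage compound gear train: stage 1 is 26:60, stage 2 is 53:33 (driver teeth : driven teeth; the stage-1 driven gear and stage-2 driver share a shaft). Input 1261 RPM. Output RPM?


Stage 1: RPM_B = RPM_A × t_A/t_B = 1261 × 26/60 = 32786/60 ≈ 546.43
B and C share a shaft → RPM_C = RPM_B
Stage 2: RPM_D = RPM_C × t_C/t_D = RPM_A × (t_A×t_C)/(t_B×t_D)
Overall ratio = (26×53)/(60×33) = 1378/1980
RPM_D = 1261 × 1378/1980 = 1737658/1980
≈ 877.61 RPM

877.61 RPM


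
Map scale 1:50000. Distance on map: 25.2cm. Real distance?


Real distance = map distance × scale
= 25.2cm × 50000
= 1260000 cm = 12600.0 m
= 12.600 km

12.600 km


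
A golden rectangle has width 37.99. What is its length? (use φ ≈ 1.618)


φ = (1 + √5) / 2 ≈ 1.618
Length = width × φ = 37.99 × 1.618 = 61.46782
≈ 61.47

61.47


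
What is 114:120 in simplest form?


GCD(114, 120) = 6
114/6 : 120/6
= 19:20

19:20


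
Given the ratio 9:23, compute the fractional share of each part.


Total parts = 9 + 23 = 32
First part: 9/32 = 9/32
Second part: 23/32 = 23/32
= 9/32 and 23/32

9/32 and 23/32


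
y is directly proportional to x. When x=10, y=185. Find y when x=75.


Direct proportion: y/x = constant
k = 185/10 = 18.5000
y₂ = k × 75 = 185 × 75 / 10 = 13875/10
= 1387.50

1387.50


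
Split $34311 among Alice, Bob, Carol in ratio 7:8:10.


Total parts = 7 + 8 + 10 = 25
Alice: 34311 × 7/25 = 9607.08
Bob: 34311 × 8/25 = 10979.52
Carol: 34311 × 10/25 = 13724.40
= Alice: $9607.08, Bob: $10979.52, Carol: $13724.40

Alice: $9607.08, Bob: $10979.52, Carol: $13724.40


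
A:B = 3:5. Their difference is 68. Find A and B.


Let A = 3k, B = 5k.
5k - 3k = 68
2k = 68 → k = 68/2 = 34
A = 3×34 = 102, B = 5×34 = 170
= A = 102, B = 170

A = 102, B = 170


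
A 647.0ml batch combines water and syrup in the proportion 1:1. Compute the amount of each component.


Total parts = 1 + 1 = 2
water: 647.0 × 1/2 = 323.5ml
syrup: 647.0 × 1/2 = 323.5ml
= 323.5ml and 323.5ml

323.5ml and 323.5ml


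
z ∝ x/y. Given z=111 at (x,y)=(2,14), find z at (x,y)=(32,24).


z = k·x/y
Solve for k using the known point: k = z·y/x = 111×14/2 = 1554/2 = 777.0000
Now evaluate at x=32, y=24:
z = k × 32 / 24 = (1554 × 32) / (2 × 24) = 49728/48
= 1036.0000

1036.0000


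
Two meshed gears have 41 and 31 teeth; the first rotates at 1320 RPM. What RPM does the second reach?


Gear ratio = 41:31 = 41:31
RPM_B = RPM_A × (teeth_A / teeth_B)
= 1320 × (41/31)
= 1745.8 RPM

1745.8 RPM


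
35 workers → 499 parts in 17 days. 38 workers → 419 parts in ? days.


Days ∝ work / workers, so d₂ = d₁ × (m₁/m₂) × (w₂/w₁)
Workers factor (inverse): 35/38 ≈ 0.9211
Work factor (direct): 419/499 ≈ 0.8397
d₂ = 17 × 35/38 × 419/499 = (17 × 35 × 419) / (38 × 499) = 249305/18962
≈ 13.15 days

13.15 days


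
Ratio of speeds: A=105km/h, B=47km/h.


Ratio = 105:47
GCD = 1
Simplified = 105:47
Time ratio (same distance) = 47:105
Speed ratio = 105:47

105:47


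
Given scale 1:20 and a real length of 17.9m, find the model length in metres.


Model size = real / scale
= 17.9 / 20
= 0.8950 m

0.8950 m


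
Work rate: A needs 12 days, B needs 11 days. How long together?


Rate of A = 1/12 per day
Rate of B = 1/11 per day
Combined rate = 1/12 + 1/11 = 23/132 ≈ 0.1742 per day
Days = 1 / combined rate = 132/23
≈ 5.74 days

5.74 days


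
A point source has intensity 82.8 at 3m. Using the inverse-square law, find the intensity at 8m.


I₁d₁² = I₂d₂²
I₂ = I₁ × (d₁/d₂)²
= 82.8 × (3/8)²
= 82.8 × 9/64
= 745.2/64
≈ 11.6438

11.6438


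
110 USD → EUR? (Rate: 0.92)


Amount × rate = 110 × 0.92
= 101.20 EUR

101.20 EUR


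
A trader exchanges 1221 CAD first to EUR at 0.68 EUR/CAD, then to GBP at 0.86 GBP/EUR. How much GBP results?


Step 1: 1221 CAD × 0.68 = 830.28 EUR
Step 2: 830.28 EUR × 0.86 = 714.04 GBP
Implied rate CAD→GBP = 0.68 × 0.86 = 0.5848
= 714.04 GBP

714.04 GBP


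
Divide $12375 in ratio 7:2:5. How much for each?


Total parts = 7 + 2 + 5 = 14
Part 1: 12375 × 7/14 = 6187.50
Part 2: 12375 × 2/14 = 1767.86
Part 3: 12375 × 5/14 = 4419.64
= Part 1: $6187.50, Part 2: $1767.86, Part 3: $4419.64

Part 1: $6187.50, Part 2: $1767.86, Part 3: $4419.64


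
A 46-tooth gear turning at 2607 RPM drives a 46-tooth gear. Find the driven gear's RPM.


Gear ratio = 46:46 = 1:1
RPM_B = RPM_A × (teeth_A / teeth_B)
= 2607 × (46/46)
= 2607.0 RPM

2607.0 RPM


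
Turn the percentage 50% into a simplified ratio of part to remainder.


50% means 50 parts out of 100; remainder = 50
Part : remainder = 50:50
GCD = 50
= 1:1

1:1


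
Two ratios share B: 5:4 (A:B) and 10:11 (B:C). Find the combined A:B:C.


Match B: multiply A:B by 10 → 50:40
Multiply B:C by 4 → 40:44
Combined: 50:40:44
GCD = 2
= 25:20:22

25:20:22


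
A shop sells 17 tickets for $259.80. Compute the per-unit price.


Unit rate = total / quantity
= 259.80 / 17
= $15.28 per unit

$15.28 per unit


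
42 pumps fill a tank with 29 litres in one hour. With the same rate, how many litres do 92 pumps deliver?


Direct proportion: y/x = constant
k = 29/42 ≈ 0.6905
y₂ = k × 92 = 29 × 92 / 42 = 2668/42
≈ 63.52

63.52


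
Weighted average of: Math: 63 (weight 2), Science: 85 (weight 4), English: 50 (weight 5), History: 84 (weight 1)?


Numerator = 63×2 + 85×4 + 50×5 + 84×1
= 126 + 340 + 250 + 84
= 800
Total weight = 12
Weighted avg = 800/12
= 66.67

66.67


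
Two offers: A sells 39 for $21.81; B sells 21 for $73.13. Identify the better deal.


Deal A: $21.81/39 = $0.5592/unit
Deal B: $73.13/21 = $3.4824/unit
A is cheaper per unit
= Deal A

Deal A


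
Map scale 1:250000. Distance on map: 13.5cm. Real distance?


Real distance = map distance × scale
= 13.5cm × 250000
= 3375000 cm = 33750.0 m
= 33.750 km

33.750 km


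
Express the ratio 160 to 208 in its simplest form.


GCD(160, 208) = 16
160/16 : 208/16
= 10:13

10:13


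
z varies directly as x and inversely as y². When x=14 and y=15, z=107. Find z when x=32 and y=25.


z = k·x/y²
Solve for k using the known point: k = z·y²/x = 107×225/14 = 24075/14 ≈ 1719.6429
Now evaluate at x=32, y=25:
z = k × 32 / 625 = (24075 × 32) / (14 × 625) = 770400/8750
≈ 88.0457

88.0457


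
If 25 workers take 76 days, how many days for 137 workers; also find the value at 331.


Inverse proportion: x × y = constant
k = 25 × 76 = 1900
At x=137: k/137 = 13.87
At x=331: k/331 = 5.74
= 13.87 and 5.74

13.87 and 5.74


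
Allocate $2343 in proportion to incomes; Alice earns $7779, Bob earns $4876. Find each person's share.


Total income = 7779 + 4876 = $12655
Alice: $2343 × 7779/12655 = $1440.24
Bob: $2343 × 4876/12655 = $902.76
= Alice: $1440.24, Bob: $902.76

Alice: $1440.24, Bob: $902.76


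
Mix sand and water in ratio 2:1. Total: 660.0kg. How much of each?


Total parts = 2 + 1 = 3
sand: 660.0 × 2/3 = 440.0kg
water: 660.0 × 1/3 = 220.0kg
= 440.0kg and 220.0kg

440.0kg and 220.0kg


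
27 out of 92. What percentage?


Percentage = (part / whole) × 100
= (27 / 92) × 100
≈ 29.35%

29.35%


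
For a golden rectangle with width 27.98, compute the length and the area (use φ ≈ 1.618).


φ = (1 + √5) / 2 ≈ 1.618
Length = width × φ = 27.98 × 1.618 = 45.27164
≈ 45.27
Area = width × length = 27.98 × 45.27164 = 1266.7004872 ≈ 1266.70
= Length: 45.27, Area: 1266.70

Length: 45.27, Area: 1266.70


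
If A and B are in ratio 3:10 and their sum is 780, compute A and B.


Let A = 3k, B = 10k.
3k + 10k = 780
13k = 780 → k = 780/13 = 60
A = 3×60 = 180, B = 10×60 = 600
= A = 180, B = 600

A = 180, B = 600
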